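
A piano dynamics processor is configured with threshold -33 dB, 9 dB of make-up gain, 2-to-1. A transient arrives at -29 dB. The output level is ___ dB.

-22 dB

The input is 4 dB above the -33 dB threshold.
2:1 compression reduces that to 4/2 = 2 dB over.
That puts the output at -31 dB; make-up adds 9 dB, giving -22 dB.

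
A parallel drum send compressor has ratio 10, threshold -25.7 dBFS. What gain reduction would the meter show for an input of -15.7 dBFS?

9 dB

The signal is 10 dB above threshold.
At 10:1, output sits 10/10 = 1 dB above threshold.
So the signal is attenuated by 10 − 1 = 9 dB.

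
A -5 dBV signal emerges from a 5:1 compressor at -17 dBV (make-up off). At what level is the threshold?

Gain reduction = -5 − (-17) = 12 dB; output overshoot = GR / (R − 1) = 12 / 4 = 3 dB.
Threshold = output − output overshoot = -17 − 3 = -20 dBV.

-20 dBV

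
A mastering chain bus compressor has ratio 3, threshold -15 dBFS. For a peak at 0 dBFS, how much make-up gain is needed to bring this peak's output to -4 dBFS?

6 dB

The peak compresses to -15 + 15/3 = -10 dBFS.
To reach -4 dBFS requires -4 − (-10) = 6 dB of make-up.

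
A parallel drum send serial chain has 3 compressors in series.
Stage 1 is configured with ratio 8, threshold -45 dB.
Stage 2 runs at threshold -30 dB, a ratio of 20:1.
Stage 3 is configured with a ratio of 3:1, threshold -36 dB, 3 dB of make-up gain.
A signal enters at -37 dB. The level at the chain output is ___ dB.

-41 dB

Stage 1: 8 dB above -45 dB, reduced 8:1 to 1 dB above → -44 dB.
Stage 2: -44 dB ≤ -30 dB, so stage 2 doesn't engage; output -44 dB.
Stage 3: -44 dB is at or below the -36 dB threshold — no compression; make-up brings it to -41 dB.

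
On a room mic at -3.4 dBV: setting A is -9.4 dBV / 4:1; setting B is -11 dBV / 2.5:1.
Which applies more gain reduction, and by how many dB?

A: 6 dB over, compressed to 1.5 dB over, so 4.5 dB of GR.
B: 7.6 dB over, compressed to 3.04 dB over, so 4.56 dB of GR.
Difference: 0.06 dB in favour of B.

B, by 0.06 dB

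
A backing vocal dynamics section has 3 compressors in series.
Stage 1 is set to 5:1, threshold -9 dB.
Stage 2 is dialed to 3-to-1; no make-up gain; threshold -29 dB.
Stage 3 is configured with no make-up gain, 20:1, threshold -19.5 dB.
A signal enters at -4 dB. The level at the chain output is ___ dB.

-22 dB

Stage 1: 5 dB above -9 dB, reduced 5:1 to 1 dB above → -8 dB.
Stage 2: overshoot 21 dB → 21/3 = 7 dB → -22 dB.
Stage 3: below threshold (-22 ≤ -19.5); passes unchanged; output -22 dB.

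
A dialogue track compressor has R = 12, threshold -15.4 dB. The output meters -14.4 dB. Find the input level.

-3.4 dB

That's 1 dB above the -15.4 dB threshold.
Undo the ratio: input overshoot = 1 × 12 = 12 dB, giving input = -3.4 dB.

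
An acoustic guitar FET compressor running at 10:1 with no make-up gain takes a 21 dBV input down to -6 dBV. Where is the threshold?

-9 dBV

Input is 30 dB above T (since output overshoot × R = input overshoot: (-6 − T)·10 = 21 − T gives T = -9 dBV).
Check: -9 + (21 − (-9))/10 = -9 + 3 = -6 dBV. ✓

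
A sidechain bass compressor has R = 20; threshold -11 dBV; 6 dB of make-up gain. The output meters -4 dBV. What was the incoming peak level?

Remove make-up: -4 − 6 = -10 dBV.
Post-compression overshoot = -10 − (-11) = 1 dB.
Before 20:1 compression the overshoot was 1 × 20 = 20 dB, so input = -11 + 20 = 9 dBV.

9 dBV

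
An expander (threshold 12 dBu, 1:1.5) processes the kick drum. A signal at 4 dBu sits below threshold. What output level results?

Below threshold, a 1:1.5 expander applies gain = (1.5−1)×(T − x) of attenuation.
(1.5−1) × 8 = 4 dB, so output = 4 − 4 = 0 dBu.

0 dBu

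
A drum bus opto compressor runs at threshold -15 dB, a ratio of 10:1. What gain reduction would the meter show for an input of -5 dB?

9 dB

The signal is 10 dB above threshold.
At 10:1, output sits 10/10 = 1 dB above threshold.
So the signal is attenuated by 10 − 1 = 9 dB.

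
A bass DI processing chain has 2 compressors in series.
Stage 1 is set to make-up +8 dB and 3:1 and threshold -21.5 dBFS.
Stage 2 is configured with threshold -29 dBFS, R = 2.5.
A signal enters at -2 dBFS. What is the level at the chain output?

-20.2 dBFS

Stage 1: overshoot 19.5 dB → 19.5/3 = 6.5 dB → -15 dBFS; +8 dB make-up → -7 dBFS.
Stage 2: 22 dB above -29 dBFS, reduced 2.5:1 to 8.8 dB above → -20.2 dBFS.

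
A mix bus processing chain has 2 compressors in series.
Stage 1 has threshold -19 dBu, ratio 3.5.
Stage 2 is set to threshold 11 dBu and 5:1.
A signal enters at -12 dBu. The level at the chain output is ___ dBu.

-17 dBu

Stage 1: -12 dBu is 7 dB over -19 dBu; at 3.5:1 that becomes 2 dB over, giving -17 dBu.
Stage 2: -17 dBu is at or below the 11 dBu threshold — no compression; output -17 dBu.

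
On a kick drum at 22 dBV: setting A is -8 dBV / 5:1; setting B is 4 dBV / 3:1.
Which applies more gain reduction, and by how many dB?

A: overshoot 30 dB → output overshoot 6 dB → GR 24 dB.
B: overshoot 18 dB → output overshoot 6 dB → GR 12 dB.
A reduces 12 dB more.

A, by 12 dB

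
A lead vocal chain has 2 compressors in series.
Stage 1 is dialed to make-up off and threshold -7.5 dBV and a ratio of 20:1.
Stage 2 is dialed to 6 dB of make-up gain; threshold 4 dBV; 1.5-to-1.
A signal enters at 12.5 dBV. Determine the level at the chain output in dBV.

Stage 1: overshoot 20 dB → 20/20 = 1 dB → -6.5 dBV.
Stage 2: -6.5 dBV ≤ 4 dBV, so stage 2 doesn't engage; make-up brings it to -0.5 dBV.

-0.5 dBV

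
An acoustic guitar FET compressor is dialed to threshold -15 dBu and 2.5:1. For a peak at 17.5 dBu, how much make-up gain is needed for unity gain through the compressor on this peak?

Overshoot 32.5 dB → 32.5/2.5 = 13 dB after compression, so the compressed level is -15 + 13 = -2 dBu.
Make-up = target − compressed = 17.5 − (-2) = 19.5 dB.

19.5 dB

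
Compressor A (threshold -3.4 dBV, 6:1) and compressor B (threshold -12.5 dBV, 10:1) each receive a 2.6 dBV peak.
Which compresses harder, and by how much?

A: 6 dB over, compressed to 1 dB over, so 5 dB of GR.
B: 15.1 dB over, compressed to 1.51 dB over, so 13.59 dB of GR.
B reduces 8.59 dB more.

B, by 8.59 dB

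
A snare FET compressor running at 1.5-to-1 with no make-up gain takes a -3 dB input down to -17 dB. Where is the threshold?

Let T be the threshold. Output overshoot = (input overshoot)/R, so -17 − T = (-3 − T)/1.5.
1.5·(-17 − T) = -3 − T → 0.5·T = -25.5 − (-3) = -22.5.
T = -22.5/0.5 = -45 dB.

-45 dB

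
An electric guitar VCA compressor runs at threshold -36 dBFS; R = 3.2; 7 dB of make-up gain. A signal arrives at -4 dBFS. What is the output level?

The input is 32 dB above the -36 dBFS threshold.
The 32 dB excess becomes 10 dB after 3.2:1 reduction.
Output = -36 + 10 = -26 dBFS; make-up adds 7 dB, giving -19 dBFS.

-19 dBFS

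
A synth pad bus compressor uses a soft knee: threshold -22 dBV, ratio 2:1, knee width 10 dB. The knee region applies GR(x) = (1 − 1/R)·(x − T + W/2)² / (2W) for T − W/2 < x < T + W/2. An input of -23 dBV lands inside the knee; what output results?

x − T + W/2 = -23 − (-22) + 5 = 4.
GR = (1 − 1/2) × 4² / 20 = 0.5 × 16 / 20 = 0.4 dB.
Output = -23 − 0.4 = -23.4 dBV.

-23.4 dBV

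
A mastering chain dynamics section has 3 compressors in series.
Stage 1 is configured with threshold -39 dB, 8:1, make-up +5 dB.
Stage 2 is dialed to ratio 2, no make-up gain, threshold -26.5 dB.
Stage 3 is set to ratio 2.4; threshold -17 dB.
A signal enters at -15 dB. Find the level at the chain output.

-31 dB

Stage 1: -15 dB is 24 dB over -39 dB; at 8:1 that becomes 3 dB over, giving -36 dB; +5 dB make-up → -31 dB.
Stage 2: -31 dB ≤ -26.5 dB, so stage 2 doesn't engage; output -31 dB.
Stage 3: -31 dB ≤ -17 dB, so stage 3 doesn't engage; output -31 dB.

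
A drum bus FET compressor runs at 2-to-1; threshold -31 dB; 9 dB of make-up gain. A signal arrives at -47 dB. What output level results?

-47 dB is 16 dB below the -31 dB threshold, so no gain reduction is applied.
Make-up gain adds 9 dB: -47 + 9 = -38 dB.

-38 dB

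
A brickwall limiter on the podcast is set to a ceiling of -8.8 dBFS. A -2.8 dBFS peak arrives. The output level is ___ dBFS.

-8.8 dBFS

The limiter clamps the peak to its -8.8 dBFS ceiling.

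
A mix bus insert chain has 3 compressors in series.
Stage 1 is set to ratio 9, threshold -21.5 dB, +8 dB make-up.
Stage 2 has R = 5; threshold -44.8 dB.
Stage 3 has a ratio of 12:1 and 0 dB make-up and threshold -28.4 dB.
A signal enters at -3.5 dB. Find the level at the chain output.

Stage 1: overshoot 18 dB → 18/9 = 2 dB → -19.5 dB; +8 dB make-up → -11.5 dB.
Stage 2: -11.5 dB is 33.3 dB over -44.8 dB; at 5:1 that becomes 6.66 dB over, giving -38.14 dB.
Stage 3: -38.14 dB is at or below the -28.4 dB threshold — no compression; output -38.14 dB.

-38.14 dB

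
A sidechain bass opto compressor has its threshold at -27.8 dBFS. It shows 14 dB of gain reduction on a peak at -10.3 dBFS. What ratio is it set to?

5:1

Input overshoot = -10.3 − (-27.8) = 17.5 dB.
Output overshoot = 17.5 − 14 = 3.5 dB.
Ratio = input overshoot / output overshoot = 17.5 / 3.5 = 5.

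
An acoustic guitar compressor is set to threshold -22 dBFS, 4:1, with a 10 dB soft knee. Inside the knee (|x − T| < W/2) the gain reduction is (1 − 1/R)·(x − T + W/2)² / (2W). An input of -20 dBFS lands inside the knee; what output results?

-21.8375 dBFS

x − T + W/2 = -20 − (-22) + 5 = 7.
GR = (1 − 1/4) × 7² / 20 = 0.75 × 49 / 20 = 1.8375 dB.
Output = -20 − 1.8375 = -21.8375 dBFS.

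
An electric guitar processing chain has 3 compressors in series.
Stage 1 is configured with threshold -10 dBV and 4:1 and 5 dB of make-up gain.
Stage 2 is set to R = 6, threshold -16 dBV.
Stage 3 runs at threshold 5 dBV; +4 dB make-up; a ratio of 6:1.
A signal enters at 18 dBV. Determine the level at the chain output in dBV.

-9 dBV

Stage 1: 18 dBV is 28 dB over -10 dBV; at 4:1 that becomes 7 dB over, giving -3 dBV; +5 dB make-up → 2 dBV.
Stage 2: 18 dB above -16 dBV, reduced 6:1 to 3 dB above → -13 dBV.
Stage 3: -13 dBV is at or below the 5 dBV threshold — no compression; make-up brings it to -9 dBV.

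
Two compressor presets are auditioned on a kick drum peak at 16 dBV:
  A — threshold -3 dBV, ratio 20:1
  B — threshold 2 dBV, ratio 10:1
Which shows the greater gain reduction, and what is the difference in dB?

A: 19 dB over, compressed to 0.95 dB over, so 18.05 dB of GR.
B: 14 dB over, compressed to 1.4 dB over, so 12.6 dB of GR.
A applies 5.45 dB more gain reduction.

A, by 5.45 dB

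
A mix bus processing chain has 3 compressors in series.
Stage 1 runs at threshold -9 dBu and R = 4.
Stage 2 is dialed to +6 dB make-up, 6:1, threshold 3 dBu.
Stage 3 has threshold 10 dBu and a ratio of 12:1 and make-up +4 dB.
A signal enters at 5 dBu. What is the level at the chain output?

4.5 dBu

Stage 1: 14 dB above -9 dBu, reduced 4:1 to 3.5 dB above → -5.5 dBu.
Stage 2: below threshold (-5.5 ≤ 3); passes unchanged; make-up brings it to 0.5 dBu.
Stage 3: below threshold (0.5 ≤ 10); passes unchanged; make-up brings it to 4.5 dBu.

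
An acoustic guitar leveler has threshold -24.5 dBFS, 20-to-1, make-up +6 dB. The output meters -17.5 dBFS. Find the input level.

Stripping the +6 dB make-up gives -23.5 dBFS at the gain stage.
That's 1 dB above the -24.5 dBFS threshold.
Before 20:1 compression the overshoot was 1 × 20 = 20 dB, so input = -24.5 + 20 = -4.5 dBFS.

-4.5 dBFS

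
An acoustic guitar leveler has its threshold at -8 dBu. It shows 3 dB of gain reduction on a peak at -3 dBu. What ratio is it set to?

Input overshoot = -3 − (-8) = 5 dB.
Output overshoot = 5 − 3 = 2 dB.
Ratio = input overshoot / output overshoot = 5 / 2 = 2.5.

2.5:1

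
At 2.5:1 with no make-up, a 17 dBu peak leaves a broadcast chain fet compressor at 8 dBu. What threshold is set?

Input is 15 dB above T (since output overshoot × R = input overshoot: (8 − T)·2.5 = 17 − T gives T = 2 dBu).
Check: 2 + (17 − 2)/2.5 = 2 + 6 = 8 dBu. ✓

2 dBu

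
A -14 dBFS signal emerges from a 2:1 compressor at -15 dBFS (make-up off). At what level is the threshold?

-16 dBFS

Let T be the threshold. Output overshoot = (input overshoot)/R, so -15 − T = (-14 − T)/2.
2·(-15 − T) = -14 − T → 1·T = -30 − (-14) = -16.
T = -16/1 = -16 dBFS.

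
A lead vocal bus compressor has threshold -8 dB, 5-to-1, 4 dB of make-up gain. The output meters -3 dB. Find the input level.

Before make-up, the level was -3 − 4 = -7 dB.
The compressed level sits -7 − (-8) = 1 dB over threshold.
Undo the ratio: input overshoot = 1 × 5 = 5 dB, giving input = -3 dB.

-3 dB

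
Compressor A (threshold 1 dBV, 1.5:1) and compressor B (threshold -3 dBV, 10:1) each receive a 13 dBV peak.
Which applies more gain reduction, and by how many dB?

A: GR = 12 − 12/1.5 = 4 dB.
B: GR = 16 − 16/10 = 14.4 dB.
Difference: 10.4 dB in favour of B.

B, by 10.4 dB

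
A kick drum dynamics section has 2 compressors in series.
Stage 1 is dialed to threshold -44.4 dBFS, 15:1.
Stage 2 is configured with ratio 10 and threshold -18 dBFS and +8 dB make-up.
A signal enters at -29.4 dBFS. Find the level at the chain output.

-35.4 dBFS

Stage 1: overshoot 15 dB → 15/15 = 1 dB → -43.4 dBFS.
Stage 2: -43.4 dBFS ≤ -18 dBFS, so stage 2 doesn't engage; make-up brings it to -35.4 dBFS.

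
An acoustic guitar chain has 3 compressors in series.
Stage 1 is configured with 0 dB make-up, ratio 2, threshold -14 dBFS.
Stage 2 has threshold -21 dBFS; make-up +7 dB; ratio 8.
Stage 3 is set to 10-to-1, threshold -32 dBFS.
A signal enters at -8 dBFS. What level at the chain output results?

Stage 1: overshoot 6 dB → 6/2 = 3 dB → -11 dBFS.
Stage 2: 10 dB above -21 dBFS, reduced 8:1 to 1.25 dB above → -19.75 dBFS; +7 dB make-up → -12.75 dBFS.
Stage 3: overshoot 19.25 dB → 19.25/10 = 1.925 dB → -30.075 dBFS.

-30.075 dBFS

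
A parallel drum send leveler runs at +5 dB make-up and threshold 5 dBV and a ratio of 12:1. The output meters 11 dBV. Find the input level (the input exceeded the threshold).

17 dBV

Remove make-up: 11 − 5 = 6 dBV.
Post-compression overshoot = 6 − 5 = 1 dB.
Input overshoot = R × output overshoot = 12 dB → input = 5 + 12 = 17 dBV.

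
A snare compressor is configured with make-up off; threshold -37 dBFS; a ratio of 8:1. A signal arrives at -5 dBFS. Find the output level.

-33 dBFS

-5 dBFS sits 32 dB over threshold.
The 32 dB excess becomes 4 dB after 8:1 reduction.
That puts the output at -33 dBFS.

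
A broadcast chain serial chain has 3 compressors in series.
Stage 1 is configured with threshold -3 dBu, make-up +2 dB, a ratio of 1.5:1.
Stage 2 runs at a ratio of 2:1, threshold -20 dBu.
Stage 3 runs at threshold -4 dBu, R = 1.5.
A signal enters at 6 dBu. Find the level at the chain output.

Stage 1: 6 dBu is 9 dB over -3 dBu; at 1.5:1 that becomes 6 dB over, giving 3 dBu; +2 dB make-up → 5 dBu.
Stage 2: 5 dBu is 25 dB over -20 dBu; at 2:1 that becomes 12.5 dB over, giving -7.5 dBu.
Stage 3: -7.5 dBu ≤ -4 dBu, so stage 3 doesn't engage; output -7.5 dBu.

-7.5 dBu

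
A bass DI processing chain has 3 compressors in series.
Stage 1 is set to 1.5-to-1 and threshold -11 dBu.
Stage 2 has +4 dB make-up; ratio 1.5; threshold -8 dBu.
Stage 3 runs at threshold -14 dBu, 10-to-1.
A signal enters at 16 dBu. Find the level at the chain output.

-12 dBu

Stage 1: overshoot 27 dB → 27/1.5 = 18 dB → 7 dBu.
Stage 2: 7 dBu is 15 dB over -8 dBu; at 1.5:1 that becomes 10 dB over, giving 2 dBu; +4 dB make-up → 6 dBu.
Stage 3: 6 dBu is 20 dB over -14 dBu; at 10:1 that becomes 2 dB over, giving -12 dBu.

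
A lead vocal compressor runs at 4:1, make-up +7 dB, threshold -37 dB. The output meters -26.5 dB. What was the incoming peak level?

-23 dB

Before make-up, the level was -26.5 − 7 = -33.5 dB.
Post-compression overshoot = -33.5 − (-37) = 3.5 dB.
Before 4:1 compression the overshoot was 3.5 × 4 = 14 dB, so input = -37 + 14 = -23 dB.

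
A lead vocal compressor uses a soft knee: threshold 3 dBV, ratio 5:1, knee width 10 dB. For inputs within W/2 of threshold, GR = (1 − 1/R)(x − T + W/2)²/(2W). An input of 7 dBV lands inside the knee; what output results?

x − T + W/2 = 7 − 3 + 5 = 9.
GR = (1 − 1/5) × 9² / 20 = 0.8 × 81 / 20 = 3.24 dB.
Output = 7 − 3.24 = 3.76 dBV.

3.76 dBV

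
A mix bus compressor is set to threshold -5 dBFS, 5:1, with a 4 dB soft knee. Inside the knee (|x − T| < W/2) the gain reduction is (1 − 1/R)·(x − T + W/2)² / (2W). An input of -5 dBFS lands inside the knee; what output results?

x − T + W/2 = -5 − (-5) + 2 = 2.
GR = (1 − 1/5) × 2² / 8 = 0.8 × 4 / 8 = 0.4 dB.
Output = -5 − 0.4 = -5.4 dBFS.

-5.4 dBFS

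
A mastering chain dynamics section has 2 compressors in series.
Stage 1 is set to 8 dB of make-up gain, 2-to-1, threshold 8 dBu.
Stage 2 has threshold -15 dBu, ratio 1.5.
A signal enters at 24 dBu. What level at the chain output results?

Stage 1: 24 dBu is 16 dB over 8 dBu; at 2:1 that becomes 8 dB over, giving 16 dBu; +8 dB make-up → 24 dBu.
Stage 2: 39 dB above -15 dBu, reduced 1.5:1 to 26 dB above → 11 dBu.

11 dBu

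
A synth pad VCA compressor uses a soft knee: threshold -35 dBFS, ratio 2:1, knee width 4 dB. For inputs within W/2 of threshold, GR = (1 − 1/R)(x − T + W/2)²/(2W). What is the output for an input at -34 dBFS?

-34.5625 dBFS

x − T + W/2 = -34 − (-35) + 2 = 3.
GR = (1 − 1/2) × 3² / 8 = 0.5 × 9 / 8 = 0.5625 dB.
Output = -34 − 0.5625 = -34.5625 dBFS.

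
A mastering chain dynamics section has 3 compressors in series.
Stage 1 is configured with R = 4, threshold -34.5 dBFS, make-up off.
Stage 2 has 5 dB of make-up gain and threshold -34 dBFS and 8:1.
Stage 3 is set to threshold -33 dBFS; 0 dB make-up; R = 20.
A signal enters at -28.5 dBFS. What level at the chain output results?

Stage 1: overshoot 6 dB → 6/4 = 1.5 dB → -33 dBFS.
Stage 2: 1 dB above -34 dBFS, reduced 8:1 to 0.125 dB above → -33.875 dBFS; +5 dB make-up → -28.875 dBFS.
Stage 3: -28.875 dBFS is 4.125 dB over -33 dBFS; at 20:1 that becomes 0.20625 dB over, giving -32.79375 dBFS.

-32.79375 dBFS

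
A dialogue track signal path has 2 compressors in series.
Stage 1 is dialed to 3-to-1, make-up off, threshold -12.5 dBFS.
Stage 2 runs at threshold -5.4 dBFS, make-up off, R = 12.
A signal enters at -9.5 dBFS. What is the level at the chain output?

-11.5 dBFS

Stage 1: -9.5 dBFS is 3 dB over -12.5 dBFS; at 3:1 that becomes 1 dB over, giving -11.5 dBFS.
Stage 2: -11.5 dBFS is at or below the -5.4 dBFS threshold — no compression; output -11.5 dBFS.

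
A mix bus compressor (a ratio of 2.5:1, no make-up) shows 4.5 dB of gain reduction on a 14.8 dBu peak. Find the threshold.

Gain reduction = 14.8 − 10.3 = 4.5 dB; output overshoot = GR / (R − 1) = 4.5 / 1.5 = 3 dB.
Threshold = output − output overshoot = 10.3 − 3 = 7.3 dBu.

7.3 dBu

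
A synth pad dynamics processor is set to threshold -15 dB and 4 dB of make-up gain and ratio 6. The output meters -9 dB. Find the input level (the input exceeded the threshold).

-3 dB

Before make-up, the level was -9 − 4 = -13 dB.
Post-compression overshoot = -13 − (-15) = 2 dB.
Undo the ratio: input overshoot = 2 × 6 = 12 dB, giving input = -3 dB.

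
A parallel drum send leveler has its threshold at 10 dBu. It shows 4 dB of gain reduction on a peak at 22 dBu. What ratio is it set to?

Input overshoot = 22 − 10 = 12 dB.
Output overshoot = 12 − 4 = 8 dB.
Ratio = input overshoot / output overshoot = 12 / 8 = 1.5.

1.5:1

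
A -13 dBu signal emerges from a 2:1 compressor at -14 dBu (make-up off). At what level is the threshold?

-15 dBu

Gain reduction = -13 − (-14) = 1 dB; output overshoot = GR / (R − 1) = 1 / 1 = 1 dB.
Threshold = output − output overshoot = -14 − 1 = -15 dBu.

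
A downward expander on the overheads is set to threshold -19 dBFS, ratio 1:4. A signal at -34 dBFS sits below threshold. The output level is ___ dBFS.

Undershoot = (-19) − (-34) = 15 dB.
At 1:4, that expands to 60 dB under threshold.
Output = -19 − 60 = -79 dBFS.

-79 dBFS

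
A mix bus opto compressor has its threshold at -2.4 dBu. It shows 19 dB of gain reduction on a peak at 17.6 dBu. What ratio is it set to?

20:1

Input overshoot = 17.6 − (-2.4) = 20 dB.
Output overshoot = 20 − 19 = 1 dB.
Ratio = input overshoot / output overshoot = 20 / 1 = 20.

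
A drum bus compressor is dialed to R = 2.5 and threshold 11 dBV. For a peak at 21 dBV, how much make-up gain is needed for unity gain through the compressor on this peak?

Without make-up, output = threshold + overshoot/2.5 = 11 + 4 = 15 dBV.
Gap to target: 6 dB.

6 dB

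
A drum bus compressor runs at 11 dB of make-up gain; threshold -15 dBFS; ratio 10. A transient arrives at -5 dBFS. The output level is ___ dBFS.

-3 dBFS

-5 dBFS sits 10 dB over threshold.
At 10:1 the overshoot is divided by 10, leaving 1 dB above threshold.
Output = -15 + 1 = -14 dBFS; make-up adds 11 dB, giving -3 dBFS.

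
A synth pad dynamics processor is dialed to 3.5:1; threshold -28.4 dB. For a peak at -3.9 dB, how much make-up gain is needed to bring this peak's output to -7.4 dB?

14 dB

Overshoot 24.5 dB → 24.5/3.5 = 7 dB after compression, so the compressed level is -28.4 + 7 = -21.4 dB.
Make-up = target − compressed = -7.4 − (-21.4) = 14 dB.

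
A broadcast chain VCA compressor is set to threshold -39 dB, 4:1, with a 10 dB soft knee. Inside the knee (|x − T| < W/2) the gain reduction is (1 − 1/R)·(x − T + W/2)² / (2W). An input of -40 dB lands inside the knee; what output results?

x − T + W/2 = -40 − (-39) + 5 = 4.
GR = (1 − 1/4) × 4² / 20 = 0.75 × 16 / 20 = 0.6 dB.
Output = -40 − 0.6 = -40.6 dB.

-40.6 dB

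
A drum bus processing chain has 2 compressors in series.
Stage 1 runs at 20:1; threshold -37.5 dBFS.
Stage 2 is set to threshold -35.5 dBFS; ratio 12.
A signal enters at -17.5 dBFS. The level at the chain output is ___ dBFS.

-36.5 dBFS

Stage 1: 20 dB above -37.5 dBFS, reduced 20:1 to 1 dB above → -36.5 dBFS.
Stage 2: -36.5 dBFS is at or below the -35.5 dBFS threshold — no compression; output -36.5 dBFS.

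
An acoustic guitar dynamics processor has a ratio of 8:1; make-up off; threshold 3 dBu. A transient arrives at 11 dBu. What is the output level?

4 dBu

11 dBu sits 8 dB over threshold.
At 8:1 the overshoot is divided by 8, leaving 1 dB above threshold.
Output = 3 + 1 = 4 dBu.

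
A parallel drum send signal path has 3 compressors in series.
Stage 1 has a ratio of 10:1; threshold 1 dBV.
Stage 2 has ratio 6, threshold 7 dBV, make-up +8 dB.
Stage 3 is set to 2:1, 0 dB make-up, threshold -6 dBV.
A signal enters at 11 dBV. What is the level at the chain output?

Stage 1: 10 dB above 1 dBV, reduced 10:1 to 1 dB above → 2 dBV.
Stage 2: below threshold (2 ≤ 7); passes unchanged; make-up brings it to 10 dBV.
Stage 3: 10 dBV is 16 dB over -6 dBV; at 2:1 that becomes 8 dB over, giving 2 dBV.

2 dBV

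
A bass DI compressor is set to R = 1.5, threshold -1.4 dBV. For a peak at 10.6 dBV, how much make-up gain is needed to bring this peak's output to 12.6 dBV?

The peak compresses to -1.4 + 12/1.5 = 6.6 dBV.
To reach 12.6 dBV requires 12.6 − 6.6 = 6 dB of make-up.

6 dB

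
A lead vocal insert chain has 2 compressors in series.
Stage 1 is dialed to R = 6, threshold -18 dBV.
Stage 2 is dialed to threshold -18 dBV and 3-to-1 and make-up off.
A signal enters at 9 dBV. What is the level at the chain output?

-16.5 dBV

Stage 1: 9 dBV is 27 dB over -18 dBV; at 6:1 that becomes 4.5 dB over, giving -13.5 dBV.
Stage 2: -13.5 dBV is 4.5 dB over -18 dBV; at 3:1 that becomes 1.5 dB over, giving -16.5 dBV.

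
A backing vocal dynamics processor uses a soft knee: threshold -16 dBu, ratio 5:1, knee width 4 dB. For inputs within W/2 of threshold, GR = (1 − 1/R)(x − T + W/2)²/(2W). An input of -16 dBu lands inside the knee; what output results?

-16.4 dBu

x − T + W/2 = -16 − (-16) + 2 = 2.
GR = (1 − 1/5) × 2² / 8 = 0.8 × 4 / 8 = 0.4 dB.
Output = -16 − 0.4 = -16.4 dBu.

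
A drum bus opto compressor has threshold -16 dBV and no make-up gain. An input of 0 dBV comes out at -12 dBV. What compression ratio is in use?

4:1

Input overshoot = 0 − (-16) = 16 dB; output overshoot = -12 − (-16) = 4 dB.
Ratio = 16 / 4 = 4.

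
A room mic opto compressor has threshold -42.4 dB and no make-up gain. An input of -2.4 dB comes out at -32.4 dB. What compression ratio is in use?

Input overshoot = -2.4 − (-42.4) = 40 dB; output overshoot = -32.4 − (-42.4) = 10 dB.
Ratio = 40 / 10 = 4.

4:1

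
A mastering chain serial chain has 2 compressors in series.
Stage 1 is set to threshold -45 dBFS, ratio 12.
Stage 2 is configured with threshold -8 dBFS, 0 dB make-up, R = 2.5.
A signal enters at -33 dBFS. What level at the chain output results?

Stage 1: 12 dB above -45 dBFS, reduced 12:1 to 1 dB above → -44 dBFS.
Stage 2: -44 dBFS ≤ -8 dBFS, so stage 2 doesn't engage; output -44 dBFS.

-44 dBFS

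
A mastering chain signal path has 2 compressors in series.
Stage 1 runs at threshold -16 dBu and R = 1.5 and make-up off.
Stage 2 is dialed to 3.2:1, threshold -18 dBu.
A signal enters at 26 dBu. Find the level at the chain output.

Stage 1: 42 dB above -16 dBu, reduced 1.5:1 to 28 dB above → 12 dBu.
Stage 2: 30 dB above -18 dBu, reduced 3.2:1 to 9.375 dB above → -8.625 dBu.

-8.625 dBu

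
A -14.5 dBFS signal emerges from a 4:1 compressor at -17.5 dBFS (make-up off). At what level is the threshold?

Gain reduction = -14.5 − (-17.5) = 3 dB; output overshoot = GR / (R − 1) = 3 / 3 = 1 dB.
Threshold = output − output overshoot = -17.5 − 1 = -18.5 dBFS.

-18.5 dBFS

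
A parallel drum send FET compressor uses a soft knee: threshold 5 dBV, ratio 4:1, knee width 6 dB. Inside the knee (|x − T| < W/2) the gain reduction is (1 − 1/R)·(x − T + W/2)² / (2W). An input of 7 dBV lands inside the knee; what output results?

x − T + W/2 = 7 − 5 + 3 = 5.
GR = (1 − 1/4) × 5² / 12 = 0.75 × 25 / 12 = 1.5625 dB.
Output = 7 − 1.5625 = 5.4375 dBV.

5.4375 dBV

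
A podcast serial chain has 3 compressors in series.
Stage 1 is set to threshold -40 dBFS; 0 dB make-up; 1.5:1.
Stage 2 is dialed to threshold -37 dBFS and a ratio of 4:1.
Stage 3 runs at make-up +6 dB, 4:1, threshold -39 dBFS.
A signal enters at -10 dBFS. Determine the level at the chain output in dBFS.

-31.4375 dBFS

Stage 1: 30 dB above -40 dBFS, reduced 1.5:1 to 20 dB above → -20 dBFS.
Stage 2: 17 dB above -37 dBFS, reduced 4:1 to 4.25 dB above → -32.75 dBFS.
Stage 3: -32.75 dBFS is 6.25 dB over -39 dBFS; at 4:1 that becomes 1.5625 dB over, giving -37.4375 dBFS; +6 dB make-up → -31.4375 dBFS.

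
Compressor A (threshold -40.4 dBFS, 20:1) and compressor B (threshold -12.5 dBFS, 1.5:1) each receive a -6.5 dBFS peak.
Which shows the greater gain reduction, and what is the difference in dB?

A, by 30.205 dB

A: GR = 33.9 − 33.9/20 = 32.205 dB.
B: GR = 6 − 6/1.5 = 2 dB.
A applies 30.205 dB more gain reduction.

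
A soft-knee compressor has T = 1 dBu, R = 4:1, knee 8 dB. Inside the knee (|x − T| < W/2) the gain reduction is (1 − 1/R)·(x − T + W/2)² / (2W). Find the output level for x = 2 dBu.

0.828125 dBu

x − T + W/2 = 2 − 1 + 4 = 5.
GR = (1 − 1/4) × 5² / 16 = 0.75 × 25 / 16 = 1.171875 dB.
Output = 2 − 1.171875 = 0.828125 dBu.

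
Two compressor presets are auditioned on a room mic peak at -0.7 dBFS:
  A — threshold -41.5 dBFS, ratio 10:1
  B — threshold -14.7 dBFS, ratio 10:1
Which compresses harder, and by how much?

A, by 24.12 dB

A: overshoot 40.8 dB → output overshoot 4.08 dB → GR 36.72 dB.
B: overshoot 14 dB → output overshoot 1.4 dB → GR 12.6 dB.
Difference: 24.12 dB in favour of A.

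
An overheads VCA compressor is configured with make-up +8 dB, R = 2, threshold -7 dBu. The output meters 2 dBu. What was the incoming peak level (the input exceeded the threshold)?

Stripping the +8 dB make-up gives -6 dBu at the gain stage.
That's 1 dB above the -7 dBu threshold.
Before 2:1 compression the overshoot was 1 × 2 = 2 dB, so input = -7 + 2 = -5 dBu.

-5 dBu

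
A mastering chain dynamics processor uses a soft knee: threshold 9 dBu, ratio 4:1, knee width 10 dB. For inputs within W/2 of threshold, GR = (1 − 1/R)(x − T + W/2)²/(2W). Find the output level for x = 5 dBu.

x − T + W/2 = 5 − 9 + 5 = 1.
GR = (1 − 1/4) × 1² / 20 = 0.75 × 1 / 20 = 0.0375 dB.
Output = 5 − 0.0375 = 4.9625 dBu.

4.9625 dBu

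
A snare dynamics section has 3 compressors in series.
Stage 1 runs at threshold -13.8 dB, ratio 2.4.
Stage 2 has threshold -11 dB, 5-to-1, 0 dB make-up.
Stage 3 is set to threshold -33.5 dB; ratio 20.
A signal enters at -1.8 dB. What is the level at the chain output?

Stage 1: 12 dB above -13.8 dB, reduced 2.4:1 to 5 dB above → -8.8 dB.
Stage 2: overshoot 2.2 dB → 2.2/5 = 0.44 dB → -10.56 dB.
Stage 3: 22.94 dB above -33.5 dB, reduced 20:1 to 1.147 dB above → -32.353 dB.

-32.353 dB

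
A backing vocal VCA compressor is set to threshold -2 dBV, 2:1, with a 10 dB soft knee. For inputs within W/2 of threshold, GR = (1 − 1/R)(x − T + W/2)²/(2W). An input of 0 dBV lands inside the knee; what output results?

-1.225 dBV

x − T + W/2 = 0 − (-2) + 5 = 7.
GR = (1 − 1/2) × 7² / 20 = 0.5 × 49 / 20 = 1.225 dB.
Output = 0 − 1.225 = -1.225 dBV.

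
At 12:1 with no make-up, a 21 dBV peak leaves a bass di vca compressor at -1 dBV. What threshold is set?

-3 dBV

Input is 24 dB above T (since output overshoot × R = input overshoot: (-1 − T)·12 = 21 − T gives T = -3 dBV).
Check: -3 + (21 − (-3))/12 = -3 + 2 = -1 dBV. ✓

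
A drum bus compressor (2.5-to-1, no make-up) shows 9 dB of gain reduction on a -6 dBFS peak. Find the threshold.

Let T be the threshold. Output overshoot = (input overshoot)/R, so -15 − T = (-6 − T)/2.5.
2.5·(-15 − T) = -6 − T → 1.5·T = -37.5 − (-6) = -31.5.
T = -31.5/1.5 = -21 dBFS.

-21 dBFS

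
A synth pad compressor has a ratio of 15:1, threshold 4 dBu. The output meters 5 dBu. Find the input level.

19 dBu

Post-compression overshoot = 5 − 4 = 1 dB.
Undo the ratio: input overshoot = 1 × 15 = 15 dB, giving input = 19 dBu.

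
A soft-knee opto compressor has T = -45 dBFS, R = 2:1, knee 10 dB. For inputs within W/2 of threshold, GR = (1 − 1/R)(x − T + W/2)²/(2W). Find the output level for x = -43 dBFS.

x − T + W/2 = -43 − (-45) + 5 = 7.
GR = (1 − 1/2) × 7² / 20 = 0.5 × 49 / 20 = 1.225 dB.
Output = -43 − 1.225 = -44.225 dBFS.

-44.225 dBFS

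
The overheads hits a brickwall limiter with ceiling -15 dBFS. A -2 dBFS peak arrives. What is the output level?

A brickwall limiter is an ∞:1 compressor: any input above the ceiling is clamped to -15 dBFS.

-15 dBFS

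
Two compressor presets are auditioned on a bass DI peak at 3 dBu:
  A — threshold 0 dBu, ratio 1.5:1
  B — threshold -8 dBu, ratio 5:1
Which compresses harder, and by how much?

B, by 7.8 dB

A: overshoot 3 dB → output overshoot 2 dB → GR 1 dB.
B: overshoot 11 dB → output overshoot 2.2 dB → GR 8.8 dB.
B applies 7.8 dB more gain reduction.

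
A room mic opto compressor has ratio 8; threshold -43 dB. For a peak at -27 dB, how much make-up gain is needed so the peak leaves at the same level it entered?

14 dB

Without make-up, output = threshold + overshoot/8 = -43 + 2 = -41 dB.
Gap to target: 14 dB.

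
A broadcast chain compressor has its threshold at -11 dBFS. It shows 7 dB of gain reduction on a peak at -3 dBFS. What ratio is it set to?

8:1

Input overshoot = -3 − (-11) = 8 dB.
Output overshoot = 8 − 7 = 1 dB.
Ratio = input overshoot / output overshoot = 8 / 1 = 8.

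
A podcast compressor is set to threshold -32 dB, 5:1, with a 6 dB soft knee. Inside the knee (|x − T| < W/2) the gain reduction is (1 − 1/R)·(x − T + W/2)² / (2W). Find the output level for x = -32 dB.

x − T + W/2 = -32 − (-32) + 3 = 3.
GR = (1 − 1/5) × 3² / 12 = 0.8 × 9 / 12 = 0.6 dB.
Output = -32 − 0.6 = -32.6 dB.

-32.6 dB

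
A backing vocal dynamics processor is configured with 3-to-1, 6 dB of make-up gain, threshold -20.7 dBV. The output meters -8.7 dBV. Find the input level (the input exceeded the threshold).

-2.7 dBV

Stripping the +6 dB make-up gives -14.7 dBV at the gain stage.
That's 6 dB above the -20.7 dBV threshold.
Before 3:1 compression the overshoot was 6 × 3 = 18 dB, so input = -20.7 + 18 = -2.7 dBV.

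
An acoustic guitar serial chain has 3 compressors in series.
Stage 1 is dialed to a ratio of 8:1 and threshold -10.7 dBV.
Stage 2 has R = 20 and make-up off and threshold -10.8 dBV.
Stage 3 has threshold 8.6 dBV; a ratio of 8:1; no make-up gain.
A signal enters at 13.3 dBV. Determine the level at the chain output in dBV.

-10.645 dBV

Stage 1: 24 dB above -10.7 dBV, reduced 8:1 to 3 dB above → -7.7 dBV.
Stage 2: 3.1 dB above -10.8 dBV, reduced 20:1 to 0.155 dB above → -10.645 dBV.
Stage 3: -10.645 dBV is at or below the 8.6 dBV threshold — no compression; output -10.645 dBV.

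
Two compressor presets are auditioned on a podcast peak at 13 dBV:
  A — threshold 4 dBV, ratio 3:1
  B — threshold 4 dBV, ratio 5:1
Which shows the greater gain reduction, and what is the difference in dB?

B, by 1.2 dB

A: overshoot 9 dB → output overshoot 3 dB → GR 6 dB.
B: overshoot 9 dB → output overshoot 1.8 dB → GR 7.2 dB.
Difference: 1.2 dB in favour of B.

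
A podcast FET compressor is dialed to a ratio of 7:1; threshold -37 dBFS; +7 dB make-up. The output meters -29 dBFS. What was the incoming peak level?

Before make-up, the level was -29 − 7 = -36 dBFS.
Post-compression overshoot = -36 − (-37) = 1 dB.
Undo the ratio: input overshoot = 1 × 7 = 7 dB, giving input = -30 dBFS.

-30 dBFS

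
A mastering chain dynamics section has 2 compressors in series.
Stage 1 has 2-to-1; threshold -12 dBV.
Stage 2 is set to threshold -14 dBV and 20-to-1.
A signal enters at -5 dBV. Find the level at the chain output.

Stage 1: 7 dB above -12 dBV, reduced 2:1 to 3.5 dB above → -8.5 dBV.
Stage 2: -8.5 dBV is 5.5 dB over -14 dBV; at 20:1 that becomes 0.275 dB over, giving -13.725 dBV.

-13.725 dBV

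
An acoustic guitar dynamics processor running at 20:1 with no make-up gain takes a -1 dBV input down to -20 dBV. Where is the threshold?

-21 dBV

Input is 20 dB above T (since output overshoot × R = input overshoot: (-20 − T)·20 = -1 − T gives T = -21 dBV).
Check: -21 + (-1 − (-21))/20 = -21 + 1 = -20 dBV. ✓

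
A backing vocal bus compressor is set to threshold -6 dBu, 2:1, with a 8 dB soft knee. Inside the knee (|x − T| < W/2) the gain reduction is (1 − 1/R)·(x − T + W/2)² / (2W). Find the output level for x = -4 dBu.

-5.125 dBu

x − T + W/2 = -4 − (-6) + 4 = 6.
GR = (1 − 1/2) × 6² / 16 = 0.5 × 36 / 16 = 1.125 dB.
Output = -4 − 1.125 = -5.125 dBu.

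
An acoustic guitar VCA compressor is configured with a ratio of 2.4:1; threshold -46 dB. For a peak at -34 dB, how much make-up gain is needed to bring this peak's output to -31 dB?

The peak compresses to -46 + 12/2.4 = -41 dB.
To reach -31 dB requires -31 − (-41) = 10 dB of make-up.

10 dB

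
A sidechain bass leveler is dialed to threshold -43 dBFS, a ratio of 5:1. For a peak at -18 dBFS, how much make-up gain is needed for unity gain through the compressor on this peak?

20 dB

The peak compresses to -43 + 25/5 = -38 dBFS.
To reach -18 dBFS requires -18 − (-38) = 20 dB of make-up.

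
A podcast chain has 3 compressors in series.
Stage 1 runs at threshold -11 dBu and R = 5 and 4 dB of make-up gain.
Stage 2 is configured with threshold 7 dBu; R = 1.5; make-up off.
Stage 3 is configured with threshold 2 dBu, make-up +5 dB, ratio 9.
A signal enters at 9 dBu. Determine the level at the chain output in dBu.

2 dBu

Stage 1: 20 dB above -11 dBu, reduced 5:1 to 4 dB above → -7 dBu; +4 dB make-up → -3 dBu.
Stage 2: -3 dBu is at or below the 7 dBu threshold — no compression; output -3 dBu.
Stage 3: below threshold (-3 ≤ 2); passes unchanged; make-up brings it to 2 dBu.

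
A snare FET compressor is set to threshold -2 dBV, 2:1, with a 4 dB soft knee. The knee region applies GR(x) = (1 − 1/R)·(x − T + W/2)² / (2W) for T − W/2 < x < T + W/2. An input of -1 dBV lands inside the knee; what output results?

-1.5625 dBV

x − T + W/2 = -1 − (-2) + 2 = 3.
GR = (1 − 1/2) × 3² / 8 = 0.5 × 9 / 8 = 0.5625 dB.
Output = -1 − 0.5625 = -1.5625 dBV.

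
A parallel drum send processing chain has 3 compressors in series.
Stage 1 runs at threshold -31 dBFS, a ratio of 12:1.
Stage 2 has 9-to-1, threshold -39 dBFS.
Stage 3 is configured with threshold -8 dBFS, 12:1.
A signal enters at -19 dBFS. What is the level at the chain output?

-38 dBFS

Stage 1: -19 dBFS is 12 dB over -31 dBFS; at 12:1 that becomes 1 dB over, giving -30 dBFS.
Stage 2: 9 dB above -39 dBFS, reduced 9:1 to 1 dB above → -38 dBFS.
Stage 3: below threshold (-38 ≤ -8); passes unchanged; output -38 dBFS.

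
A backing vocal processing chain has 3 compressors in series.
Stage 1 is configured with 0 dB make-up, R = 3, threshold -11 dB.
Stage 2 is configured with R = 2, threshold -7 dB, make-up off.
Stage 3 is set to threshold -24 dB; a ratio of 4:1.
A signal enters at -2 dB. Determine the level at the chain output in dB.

Stage 1: overshoot 9 dB → 9/3 = 3 dB → -8 dB.
Stage 2: below threshold (-8 ≤ -7); passes unchanged; output -8 dB.
Stage 3: 16 dB above -24 dB, reduced 4:1 to 4 dB above → -20 dB.

-20 dB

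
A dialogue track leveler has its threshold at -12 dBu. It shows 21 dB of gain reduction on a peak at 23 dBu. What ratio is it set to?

Input overshoot = 23 − (-12) = 35 dB.
Output overshoot = 35 − 21 = 14 dB.
Ratio = input overshoot / output overshoot = 35 / 14 = 2.5.

2.5:1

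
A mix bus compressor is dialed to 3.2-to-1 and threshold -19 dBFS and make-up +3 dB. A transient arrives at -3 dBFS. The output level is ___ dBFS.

Overshoot: -3 − (-19) = 16 dB.
At 3.2:1 the overshoot is divided by 3.2, leaving 5 dB above threshold.
That puts the output at -14 dBFS; make-up adds 3 dB, giving -11 dBFS.

-11 dBFS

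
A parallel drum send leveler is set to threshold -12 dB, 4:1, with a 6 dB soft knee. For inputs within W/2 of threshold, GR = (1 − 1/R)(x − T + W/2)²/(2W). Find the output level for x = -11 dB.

x − T + W/2 = -11 − (-12) + 3 = 4.
GR = (1 − 1/4) × 4² / 12 = 0.75 × 16 / 12 = 1 dB.
Output = -11 − 1 = -12 dB.

-12 dB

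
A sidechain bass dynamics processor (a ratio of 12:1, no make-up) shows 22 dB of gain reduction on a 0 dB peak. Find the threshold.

Let T be the threshold. Output overshoot = (input overshoot)/R, so -22 − T = (0 − T)/12.
12·(-22 − T) = 0 − T → 11·T = -264 − 0 = -264.
T = -264/11 = -24 dB.

-24 dB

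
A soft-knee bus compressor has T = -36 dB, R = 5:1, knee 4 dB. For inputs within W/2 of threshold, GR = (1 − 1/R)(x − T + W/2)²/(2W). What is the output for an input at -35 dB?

x − T + W/2 = -35 − (-36) + 2 = 3.
GR = (1 − 1/5) × 3² / 8 = 0.8 × 9 / 8 = 0.9 dB.
Output = -35 − 0.9 = -35.9 dB.

-35.9 dB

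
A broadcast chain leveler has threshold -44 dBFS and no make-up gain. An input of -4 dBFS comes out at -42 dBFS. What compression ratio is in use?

Input overshoot = -4 − (-44) = 40 dB; output overshoot = -42 − (-44) = 2 dB.
Ratio = 40 / 2 = 20.

20:1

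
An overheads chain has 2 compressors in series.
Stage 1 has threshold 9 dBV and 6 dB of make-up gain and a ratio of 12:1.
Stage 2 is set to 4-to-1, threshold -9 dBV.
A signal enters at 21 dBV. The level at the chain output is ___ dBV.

Stage 1: 21 dBV is 12 dB over 9 dBV; at 12:1 that becomes 1 dB over, giving 10 dBV; +6 dB make-up → 16 dBV.
Stage 2: overshoot 25 dB → 25/4 = 6.25 dB → -2.75 dBV.

-2.75 dBV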